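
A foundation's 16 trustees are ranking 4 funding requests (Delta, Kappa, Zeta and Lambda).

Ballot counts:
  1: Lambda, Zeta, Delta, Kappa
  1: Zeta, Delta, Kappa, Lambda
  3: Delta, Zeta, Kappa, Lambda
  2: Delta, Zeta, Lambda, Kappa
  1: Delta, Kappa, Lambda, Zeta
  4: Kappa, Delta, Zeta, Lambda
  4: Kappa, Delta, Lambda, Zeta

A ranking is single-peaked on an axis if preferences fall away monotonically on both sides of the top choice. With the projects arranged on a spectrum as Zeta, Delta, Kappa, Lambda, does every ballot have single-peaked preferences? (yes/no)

no

Axis positions: Zeta=1, Delta=2, Kappa=3, Lambda=4.
Faction 1: ranking walks positions 4-1-2-3; Zeta is ranked above Kappa even though Kappa lies between Zeta and the peak Lambda on the axis — preferences dip and rise again. Not single-peaked.
Faction 2 (peak Zeta at position 1): ranking walks positions 1-2-3-4, expanding outward from the peak — single-peaked.
Faction 3 (peak Delta at position 2): ranking walks positions 2-1-3-4, expanding outward from the peak — single-peaked.
Faction 4: ranking walks positions 2-1-4-3; Lambda is ranked above Kappa even though Kappa lies between Lambda and the peak Delta on the axis — preferences dip and rise again. Not single-peaked.
Faction 5 (peak Delta at position 2): ranking walks positions 2-3-4-1, expanding outward from the peak — single-peaked.
Faction 6 (peak Kappa at position 3): ranking walks positions 3-2-1-4, expanding outward from the peak — single-peaked.
Faction 7 (peak Kappa at position 3): ranking walks positions 3-2-4-1, expanding outward from the peak — single-peaked.
Faction 1 violates single-peakedness, so the profile is not single-peaked on this axis.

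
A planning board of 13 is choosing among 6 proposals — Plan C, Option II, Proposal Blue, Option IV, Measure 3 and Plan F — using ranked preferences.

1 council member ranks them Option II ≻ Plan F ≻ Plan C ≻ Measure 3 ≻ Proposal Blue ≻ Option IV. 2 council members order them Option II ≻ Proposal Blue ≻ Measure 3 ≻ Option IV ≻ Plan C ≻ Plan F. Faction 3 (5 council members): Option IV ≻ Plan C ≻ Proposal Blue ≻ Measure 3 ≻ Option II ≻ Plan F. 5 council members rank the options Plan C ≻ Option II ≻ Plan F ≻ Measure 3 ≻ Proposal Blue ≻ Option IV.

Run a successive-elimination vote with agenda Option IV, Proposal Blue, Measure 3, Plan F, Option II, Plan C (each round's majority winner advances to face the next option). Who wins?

Round 1: Option IV vs Proposal Blue — 5–8, Proposal Blue advances.
Round 2: Proposal Blue vs Measure 3 — 7–6, Proposal Blue advances.
Round 3: Proposal Blue vs Plan F — 7–6, Proposal Blue advances.
Round 4: Proposal Blue vs Option II — 5–8, Option II advances.
Round 5: Option II vs Plan C — 3–10, Plan C advances.
Plan C survives the agenda.

Plan C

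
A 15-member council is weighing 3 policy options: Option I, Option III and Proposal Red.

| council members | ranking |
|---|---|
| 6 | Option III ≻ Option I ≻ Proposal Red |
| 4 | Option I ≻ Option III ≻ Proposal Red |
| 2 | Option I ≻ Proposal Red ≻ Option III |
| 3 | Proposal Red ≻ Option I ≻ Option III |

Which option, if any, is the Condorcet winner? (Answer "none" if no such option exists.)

Option I

Pairwise majorities:
Option I vs Option III: 4+2+3 = 9 for Option I, 6 for Option III — Option I by 9–6.
Option I vs Proposal Red: Option I preferred on 6+4+2 = 12 ballots; Option I wins 12–3.
Option III vs Proposal Red: 6+4 = 10 for Option III, 5 for Proposal Red — Option III by 10–5.
Only Option I has no losses; Option I is the Condorcet winner.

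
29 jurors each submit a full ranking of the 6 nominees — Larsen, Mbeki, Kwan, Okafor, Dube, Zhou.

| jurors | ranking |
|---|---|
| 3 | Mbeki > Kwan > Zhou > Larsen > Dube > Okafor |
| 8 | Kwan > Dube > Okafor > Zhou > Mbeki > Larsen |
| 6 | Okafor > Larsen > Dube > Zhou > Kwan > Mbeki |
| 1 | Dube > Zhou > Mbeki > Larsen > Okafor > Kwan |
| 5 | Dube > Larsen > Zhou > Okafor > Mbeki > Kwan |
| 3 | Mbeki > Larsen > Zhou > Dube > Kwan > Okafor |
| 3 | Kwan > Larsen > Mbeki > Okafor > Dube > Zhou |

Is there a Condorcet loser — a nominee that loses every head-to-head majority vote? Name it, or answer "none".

Head-to-head results (29 jurors):
Larsen vs Mbeki: Mbeki, 15–14.
Larsen vs Kwan: Larsen wins 15–14.
Larsen vs Okafor: 3+1+5+3+3 = 15 for Larsen, 14 for Okafor — Larsen by 15–14.
Larsen vs Dube: 15 to 14, Larsen.
Larsen–Zhou: Larsen 17–12.
Mbeki vs Kwan: Kwan wins 17–12.
Mbeki vs Okafor: 3+1+3+3 = 10 for Mbeki, 19 for Okafor — Okafor by 19–10.
Mbeki vs Dube: Dube, 20–9.
Mbeki vs Zhou: Zhou, 20–9.
Kwan vs Okafor: 17 to 12, Kwan.
Kwan vs Dube: Dube, 15–14.
Kwan vs Zhou: 14 to 15, Zhou.
Okafor vs Dube: Dube wins 20–9.
Okafor vs Zhou: 17 to 12, Okafor.
Dube vs Zhou: Dube wins 23–6.
No nominee is winless: Larsen beats Kwan; Mbeki beats Larsen; Kwan beats Mbeki; Okafor beats Mbeki; Dube beats Mbeki; Zhou beats Mbeki. There is no Condorcet loser.

none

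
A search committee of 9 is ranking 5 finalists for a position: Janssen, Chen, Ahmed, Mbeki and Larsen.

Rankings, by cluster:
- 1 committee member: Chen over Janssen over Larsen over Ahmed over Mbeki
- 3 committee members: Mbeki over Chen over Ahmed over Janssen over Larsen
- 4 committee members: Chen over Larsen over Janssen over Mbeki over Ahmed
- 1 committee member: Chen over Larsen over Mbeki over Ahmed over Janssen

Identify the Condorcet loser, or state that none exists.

Pairwise majorities:
Janssen vs Chen: 0 for Janssen, 9 for Chen — Chen by 9–0.
Janssen vs Ahmed: Janssen, 5–4.
Janssen vs Mbeki: Janssen, 5–4.
Janssen vs Larsen: Janssen is ranked higher on 1+3 = 4 ballots, Larsen on 5. Larsen wins 5–4.
Chen vs Ahmed: 1+3+4+1 = 9 for Chen, 0 for Ahmed — Chen by 9–0.
Chen vs Mbeki: Chen is ranked higher on 1+4+1 = 6 ballots, Mbeki on 3. Chen wins 6–3.
Chen vs Larsen: Chen is ranked higher on 1+3+4+1 = 9 ballots, Larsen on 0. Chen wins 9–0.
Ahmed–Mbeki: Mbeki 8–1.
Ahmed vs Larsen: Larsen wins 6–3.
Mbeki vs Larsen: Mbeki is ranked higher on 3 ballots, Larsen on 6. Larsen wins 6–3.
Ahmed loses to every other candidate — it is the Condorcet loser.

Ahmed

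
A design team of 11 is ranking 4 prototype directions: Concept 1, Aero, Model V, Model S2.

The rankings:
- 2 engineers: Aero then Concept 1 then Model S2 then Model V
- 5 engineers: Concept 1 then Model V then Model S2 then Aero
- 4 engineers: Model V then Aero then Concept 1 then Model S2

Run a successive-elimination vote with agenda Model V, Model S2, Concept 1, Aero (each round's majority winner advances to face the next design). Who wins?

Round 1: Model V vs Model S2 — 9–2, Model V advances.
Round 2: Model V vs Concept 1 — 4–7, Concept 1 advances.
Round 3: Concept 1 vs Aero — 5–6, Aero advances.
Aero survives the agenda.

Aero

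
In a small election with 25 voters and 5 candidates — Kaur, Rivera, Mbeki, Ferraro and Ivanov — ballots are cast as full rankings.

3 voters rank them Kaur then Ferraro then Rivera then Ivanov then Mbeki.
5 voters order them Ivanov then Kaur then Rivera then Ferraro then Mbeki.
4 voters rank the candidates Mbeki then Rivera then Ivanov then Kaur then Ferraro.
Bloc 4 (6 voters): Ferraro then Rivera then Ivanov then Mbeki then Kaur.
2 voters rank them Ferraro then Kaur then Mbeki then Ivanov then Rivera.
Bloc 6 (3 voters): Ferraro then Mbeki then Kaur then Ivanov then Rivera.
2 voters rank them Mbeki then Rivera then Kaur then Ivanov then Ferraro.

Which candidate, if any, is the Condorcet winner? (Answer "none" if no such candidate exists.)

Head-to-head results (25 voters):
Kaur–Rivera: Kaur 13–12.
Kaur vs Mbeki: Mbeki wins 15–10.
Kaur vs Ferraro: 14 to 11, Kaur.
Kaur vs Ivanov: Ivanov wins 15–10.
Rivera vs Mbeki: Rivera wins 14–11.
Rivera vs Ferraro: Ferraro, 14–11.
Rivera vs Ivanov: Rivera is ranked higher on 3+4+6+2 = 15 ballots, Ivanov on 10. Rivera wins 15–10.
Mbeki–Ferraro: Ferraro 19–6.
Mbeki vs Ivanov: Ivanov, 14–11.
Ferraro–Ivanov: Ferraro 14–11.
Every candidate loses at least once (Kaur loses to Mbeki; Rivera loses to Kaur; Mbeki loses to Rivera; Ferraro loses to Kaur; Ivanov loses to Rivera). The majority relation contains the cycle Kaur beats Rivera beats Mbeki beats Kaur, so there is no Condorcet winner.

none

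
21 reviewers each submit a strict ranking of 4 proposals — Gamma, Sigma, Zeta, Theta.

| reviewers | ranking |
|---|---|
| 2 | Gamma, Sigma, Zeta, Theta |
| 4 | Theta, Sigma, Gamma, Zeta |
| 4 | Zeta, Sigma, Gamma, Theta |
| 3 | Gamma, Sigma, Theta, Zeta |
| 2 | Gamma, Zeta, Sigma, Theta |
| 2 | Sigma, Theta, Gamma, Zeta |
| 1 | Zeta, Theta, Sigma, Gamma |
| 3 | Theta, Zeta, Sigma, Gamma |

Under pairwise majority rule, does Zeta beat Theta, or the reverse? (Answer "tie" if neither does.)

Ballots ranking Zeta above Theta: 2 + 4 + 2 + 1 = 9.
Ballots ranking Theta above Zeta: 21 − 9 = 12.
Theta wins the head-to-head 12–9.

Theta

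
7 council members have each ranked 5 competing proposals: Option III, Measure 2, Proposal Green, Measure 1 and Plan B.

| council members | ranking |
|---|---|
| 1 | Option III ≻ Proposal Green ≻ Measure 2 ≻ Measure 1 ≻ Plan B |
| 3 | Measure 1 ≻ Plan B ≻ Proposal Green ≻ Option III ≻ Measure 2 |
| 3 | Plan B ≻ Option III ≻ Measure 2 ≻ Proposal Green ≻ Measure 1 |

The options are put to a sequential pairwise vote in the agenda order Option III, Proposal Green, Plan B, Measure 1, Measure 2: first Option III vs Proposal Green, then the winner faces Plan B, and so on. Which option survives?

Measure 2

Round 1: Option III vs Proposal Green — 4–3, Option III advances.
Round 2: Option III vs Plan B — 1–6, Plan B advances.
Round 3: Plan B vs Measure 1 — 3–4, Measure 1 advances.
Round 4: Measure 1 vs Measure 2 — 3–4, Measure 2 advances.
The agenda winner is Measure 2.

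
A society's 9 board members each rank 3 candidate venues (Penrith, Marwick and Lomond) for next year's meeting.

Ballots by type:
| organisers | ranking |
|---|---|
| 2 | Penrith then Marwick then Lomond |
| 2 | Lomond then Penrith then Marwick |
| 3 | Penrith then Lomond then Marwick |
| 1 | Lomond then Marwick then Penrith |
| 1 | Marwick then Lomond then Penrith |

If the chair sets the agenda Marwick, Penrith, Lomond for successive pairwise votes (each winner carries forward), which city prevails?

Round 1: Marwick vs Penrith — 2–7, Penrith advances.
Round 2: Penrith vs Lomond — 5–4, Penrith advances.
The agenda winner is Penrith.

Penrith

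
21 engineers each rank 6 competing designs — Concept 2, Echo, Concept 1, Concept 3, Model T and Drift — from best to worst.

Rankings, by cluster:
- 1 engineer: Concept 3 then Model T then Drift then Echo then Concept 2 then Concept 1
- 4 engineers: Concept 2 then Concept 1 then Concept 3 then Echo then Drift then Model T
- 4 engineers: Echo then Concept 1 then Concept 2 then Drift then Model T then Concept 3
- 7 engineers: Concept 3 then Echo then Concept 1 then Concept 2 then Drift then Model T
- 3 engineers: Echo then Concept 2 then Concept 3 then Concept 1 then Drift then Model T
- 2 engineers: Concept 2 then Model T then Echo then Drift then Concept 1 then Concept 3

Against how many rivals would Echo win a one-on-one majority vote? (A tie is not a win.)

4

Echo against each rival (21 engineers):
Echo vs Concept 2: 1+4+7+3 = 15 for Echo, 6 for Concept 2 — Echo by 15–6.
Echo vs Concept 1: 1+4+7+3+2 = 17 for Echo, 4 for Concept 1 — Echo by 17–4.
Echo vs Concept 3: 4+3+2 = 9 for Echo, 12 for Concept 3 — Concept 3 by 12–9.
Echo vs Model T: Echo is ranked higher on 4+4+7+3 = 18 ballots, Model T on 3. Echo wins 18–3.
Echo vs Drift: Echo is ranked higher on 4+4+7+3+2 = 20 ballots, Drift on 1. Echo wins 20–1.
Echo beats Concept 2, Concept 1, Model T, Drift; loses to Concept 3 — 4 pairwise wins.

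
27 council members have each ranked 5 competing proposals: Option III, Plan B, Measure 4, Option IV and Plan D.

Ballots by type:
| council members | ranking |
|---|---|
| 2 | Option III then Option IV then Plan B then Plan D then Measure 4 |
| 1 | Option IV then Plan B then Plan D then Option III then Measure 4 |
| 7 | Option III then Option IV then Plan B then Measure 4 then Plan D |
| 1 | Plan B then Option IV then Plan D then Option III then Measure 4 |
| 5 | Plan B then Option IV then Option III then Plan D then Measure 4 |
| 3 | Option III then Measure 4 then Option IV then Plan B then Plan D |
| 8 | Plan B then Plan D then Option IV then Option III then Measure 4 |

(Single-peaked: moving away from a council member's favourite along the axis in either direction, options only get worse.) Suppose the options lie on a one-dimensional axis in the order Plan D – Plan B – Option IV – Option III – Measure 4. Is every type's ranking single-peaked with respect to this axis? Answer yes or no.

Axis positions: Plan D=1, Plan B=2, Option IV=3, Option III=4, Measure 4=5.
Type 1 (peak Option III at position 4): ranking walks positions 4-3-2-1-5, expanding outward from the peak — single-peaked.
Type 2 (peak Option IV at position 3): ranking walks positions 3-2-1-4-5, expanding outward from the peak — single-peaked.
Type 3 (peak Option III at position 4): ranking walks positions 4-3-2-5-1, expanding outward from the peak — single-peaked.
Type 4 (peak Plan B at position 2): ranking walks positions 2-3-1-4-5, expanding outward from the peak — single-peaked.
Type 5 (peak Plan B at position 2): ranking walks positions 2-3-4-1-5, expanding outward from the peak — single-peaked.
Type 6 (peak Option III at position 4): ranking walks positions 4-5-3-2-1, expanding outward from the peak — single-peaked.
Type 7 (peak Plan B at position 2): ranking walks positions 2-1-3-4-5, expanding outward from the peak — single-peaked.
Every ranking is single-peaked on this axis.

yes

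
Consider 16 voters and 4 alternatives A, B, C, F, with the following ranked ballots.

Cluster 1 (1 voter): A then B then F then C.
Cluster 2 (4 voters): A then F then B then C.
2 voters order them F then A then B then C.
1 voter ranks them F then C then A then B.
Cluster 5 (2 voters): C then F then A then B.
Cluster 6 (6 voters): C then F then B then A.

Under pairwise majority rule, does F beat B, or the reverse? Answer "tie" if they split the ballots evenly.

F

Ballots ranking F above B: 4 + 2 + 1 + 2 + 6 = 15.
Ballots ranking B above F: 16 − 15 = 1.
F wins the head-to-head 15–1.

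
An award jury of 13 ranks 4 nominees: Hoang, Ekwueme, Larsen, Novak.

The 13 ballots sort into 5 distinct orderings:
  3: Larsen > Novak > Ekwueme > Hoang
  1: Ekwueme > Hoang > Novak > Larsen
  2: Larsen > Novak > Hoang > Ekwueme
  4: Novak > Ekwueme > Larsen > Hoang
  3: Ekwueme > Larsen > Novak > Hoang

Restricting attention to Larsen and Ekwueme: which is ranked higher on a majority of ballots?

Ekwueme

Ballots ranking Larsen above Ekwueme: 3 + 2 = 5.
Ballots ranking Ekwueme above Larsen: 13 − 5 = 8.
Ekwueme wins the head-to-head 8–5.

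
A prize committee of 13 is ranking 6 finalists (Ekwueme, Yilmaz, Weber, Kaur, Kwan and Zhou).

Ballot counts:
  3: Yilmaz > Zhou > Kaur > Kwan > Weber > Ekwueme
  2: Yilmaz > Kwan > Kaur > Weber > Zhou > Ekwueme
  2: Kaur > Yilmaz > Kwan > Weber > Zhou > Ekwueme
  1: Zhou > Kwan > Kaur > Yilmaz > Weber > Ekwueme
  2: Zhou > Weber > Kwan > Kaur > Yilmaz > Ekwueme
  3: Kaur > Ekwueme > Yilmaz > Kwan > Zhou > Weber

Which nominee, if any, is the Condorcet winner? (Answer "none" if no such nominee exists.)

Kaur

Head-to-head results (13 jurors):
Ekwueme vs Yilmaz: Yilmaz wins 10–3.
Ekwueme vs Weber: Weber wins 10–3.
Ekwueme vs Kaur: Kaur, 13–0.
Ekwueme–Kwan: Kwan 10–3.
Ekwueme vs Zhou: Ekwueme preferred on 3 ballots; Zhou wins 10–3.
Yilmaz–Weber: Yilmaz 11–2.
Yilmaz vs Kaur: Yilmaz is ranked higher on 3+2 = 5 ballots, Kaur on 8. Kaur wins 8–5.
Yilmaz vs Kwan: Yilmaz wins 10–3.
Yilmaz vs Zhou: Yilmaz preferred on 3+2+2+3 = 10 ballots; Yilmaz wins 10–3.
Weber–Kaur: Kaur 11–2.
Weber vs Kwan: Weber is ranked higher on 2 ballots, Kwan on 11. Kwan wins 11–2.
Weber vs Zhou: Zhou, 9–4.
Kaur vs Kwan: 3+2+3 = 8 for Kaur, 5 for Kwan — Kaur by 8–5.
Kaur vs Zhou: Kaur wins 7–6.
Kwan–Zhou: Kwan 7–6.
Only Kaur has no losses; Kaur is the Condorcet winner.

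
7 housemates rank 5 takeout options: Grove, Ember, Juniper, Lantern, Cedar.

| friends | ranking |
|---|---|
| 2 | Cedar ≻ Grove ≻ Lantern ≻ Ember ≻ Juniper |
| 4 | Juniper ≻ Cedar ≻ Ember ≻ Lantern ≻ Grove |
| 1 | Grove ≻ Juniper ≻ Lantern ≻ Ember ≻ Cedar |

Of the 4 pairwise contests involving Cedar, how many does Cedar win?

3

Cedar against each rival (7 friends):
Cedar vs Grove: Cedar, 6–1.
Cedar vs Ember: 6 to 1, Cedar.
Cedar–Juniper: Juniper 5–2.
Cedar vs Lantern: Cedar, 6–1.
Cedar beats Grove, Ember, Lantern; loses to Juniper — 3 pairwise wins.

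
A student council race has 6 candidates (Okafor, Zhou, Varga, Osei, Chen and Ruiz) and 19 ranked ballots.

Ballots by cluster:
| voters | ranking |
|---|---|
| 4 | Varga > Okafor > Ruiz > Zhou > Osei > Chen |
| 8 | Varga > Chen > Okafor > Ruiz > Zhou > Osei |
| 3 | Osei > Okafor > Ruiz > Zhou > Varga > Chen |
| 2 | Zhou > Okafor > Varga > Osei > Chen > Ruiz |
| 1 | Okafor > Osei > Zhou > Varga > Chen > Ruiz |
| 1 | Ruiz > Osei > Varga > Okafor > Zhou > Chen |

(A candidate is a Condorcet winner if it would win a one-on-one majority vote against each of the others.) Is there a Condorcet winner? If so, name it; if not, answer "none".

Head-to-head results (19 voters):
Okafor vs Zhou: 4+8+3+1+1 = 17 for Okafor, 2 for Zhou — Okafor by 17–2.
Okafor vs Varga: Varga, 13–6.
Okafor vs Osei: Okafor is ranked higher on 4+8+2+1 = 15 ballots, Osei on 4. Okafor wins 15–4.
Okafor vs Chen: Okafor, 11–8.
Okafor vs Ruiz: Okafor preferred on 4+8+3+2+1 = 18 ballots; Okafor wins 18–1.
Zhou vs Varga: 6 to 13, Varga.
Zhou vs Osei: Zhou is ranked higher on 4+8+2 = 14 ballots, Osei on 5. Zhou wins 14–5.
Zhou vs Chen: Zhou, 11–8.
Zhou vs Ruiz: Ruiz wins 16–3.
Varga–Osei: Varga 14–5.
Varga vs Chen: 19 to 0, Varga.
Varga vs Ruiz: Varga, 15–4.
Osei vs Chen: 4+3+2+1+1 = 11 for Osei, 8 for Chen — Osei by 11–8.
Osei vs Ruiz: Ruiz wins 13–6.
Chen vs Ruiz: 11 to 8, Chen.
Only Varga has no losses; Varga is the Condorcet winner.

Varga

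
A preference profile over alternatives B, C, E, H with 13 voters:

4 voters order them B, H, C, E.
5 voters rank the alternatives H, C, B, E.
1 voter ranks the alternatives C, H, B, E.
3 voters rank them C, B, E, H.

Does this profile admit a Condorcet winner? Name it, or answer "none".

Pairwise majorities:
B–C: C 9–4.
B vs E: B wins 13–0.
B vs H: B wins 7–6.
C–E: C 13–0.
C–H: H 9–4.
E–H: H 10–3.
No alternative is unbeaten: B loses to C; C loses to H; E loses to B; H loses to B. In particular B beats H beats C beats B is a majority cycle — no Condorcet winner exists.

none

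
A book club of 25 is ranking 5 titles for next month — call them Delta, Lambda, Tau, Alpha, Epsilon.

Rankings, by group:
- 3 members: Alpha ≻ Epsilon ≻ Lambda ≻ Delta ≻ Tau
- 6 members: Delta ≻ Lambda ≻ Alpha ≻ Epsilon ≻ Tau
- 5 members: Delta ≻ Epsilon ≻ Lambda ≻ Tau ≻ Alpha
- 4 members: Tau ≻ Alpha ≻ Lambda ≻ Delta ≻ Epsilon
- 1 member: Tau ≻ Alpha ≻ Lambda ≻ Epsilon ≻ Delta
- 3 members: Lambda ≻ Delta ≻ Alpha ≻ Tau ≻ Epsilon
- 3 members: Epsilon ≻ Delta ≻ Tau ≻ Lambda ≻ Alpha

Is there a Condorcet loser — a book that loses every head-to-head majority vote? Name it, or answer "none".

none

Pairwise majorities:
Delta vs Lambda: Delta wins 14–11.
Delta vs Tau: Delta wins 20–5.
Delta vs Alpha: Delta wins 17–8.
Delta vs Epsilon: 18 to 7, Delta.
Lambda–Tau: Lambda 17–8.
Lambda vs Alpha: Lambda is ranked higher on 6+5+3+3 = 17 ballots, Alpha on 8. Lambda wins 17–8.
Lambda vs Epsilon: Lambda is ranked higher on 6+4+1+3 = 14 ballots, Epsilon on 11. Lambda wins 14–11.
Tau vs Alpha: 13 to 12, Tau.
Tau vs Epsilon: 8 to 17, Epsilon.
Alpha vs Epsilon: 17 to 8, Alpha.
Every book wins at least one matchup (Delta beats Lambda; Lambda beats Tau; Tau beats Alpha; Alpha beats Epsilon; Epsilon beats Tau), so there is no Condorcet loser.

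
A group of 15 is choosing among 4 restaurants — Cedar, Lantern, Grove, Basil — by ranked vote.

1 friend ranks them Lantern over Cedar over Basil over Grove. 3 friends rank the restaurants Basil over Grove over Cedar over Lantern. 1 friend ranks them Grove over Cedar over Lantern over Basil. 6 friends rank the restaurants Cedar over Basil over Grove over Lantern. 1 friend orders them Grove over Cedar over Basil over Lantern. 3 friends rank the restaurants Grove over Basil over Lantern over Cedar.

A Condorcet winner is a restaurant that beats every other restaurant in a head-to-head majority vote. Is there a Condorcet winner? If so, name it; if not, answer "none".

none

Pairwise majorities:
Cedar vs Lantern: Cedar, 11–4.
Cedar–Grove: Grove 8–7.
Cedar vs Basil: Cedar, 9–6.
Lantern vs Grove: Grove, 14–1.
Lantern vs Basil: Basil, 13–2.
Grove vs Basil: Basil wins 10–5.
No restaurant is unbeaten: Cedar loses to Grove; Lantern loses to Cedar; Grove loses to Basil; Basil loses to Cedar. In particular Cedar beats Basil beats Grove beats Cedar is a majority cycle — no Condorcet winner exists.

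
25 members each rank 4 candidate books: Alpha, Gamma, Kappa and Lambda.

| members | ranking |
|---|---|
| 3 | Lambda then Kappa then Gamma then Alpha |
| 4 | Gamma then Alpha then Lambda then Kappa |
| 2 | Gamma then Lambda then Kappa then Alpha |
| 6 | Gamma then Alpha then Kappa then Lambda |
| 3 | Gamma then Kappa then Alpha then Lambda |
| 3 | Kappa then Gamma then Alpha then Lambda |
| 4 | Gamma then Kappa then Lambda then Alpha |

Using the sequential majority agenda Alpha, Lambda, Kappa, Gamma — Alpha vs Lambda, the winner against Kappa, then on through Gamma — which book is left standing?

Gamma

Round 1: Alpha vs Lambda — 16–9, Alpha advances.
Round 2: Alpha vs Kappa — 10–15, Kappa advances.
Round 3: Kappa vs Gamma — 6–19, Gamma advances.
The agenda winner is Gamma.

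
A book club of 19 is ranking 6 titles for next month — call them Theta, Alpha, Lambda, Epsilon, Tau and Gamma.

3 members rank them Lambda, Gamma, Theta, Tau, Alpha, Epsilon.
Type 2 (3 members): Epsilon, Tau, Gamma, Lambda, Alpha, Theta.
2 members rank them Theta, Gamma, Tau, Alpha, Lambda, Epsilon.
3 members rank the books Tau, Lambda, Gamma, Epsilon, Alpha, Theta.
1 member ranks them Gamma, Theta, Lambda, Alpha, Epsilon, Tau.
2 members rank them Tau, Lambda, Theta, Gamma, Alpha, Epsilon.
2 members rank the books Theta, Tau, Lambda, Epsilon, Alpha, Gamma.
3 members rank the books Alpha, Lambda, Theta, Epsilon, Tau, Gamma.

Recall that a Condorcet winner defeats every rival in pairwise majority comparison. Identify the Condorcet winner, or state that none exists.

none

Head-to-head results (19 members):
Theta vs Alpha: Theta, 10–9.
Theta–Lambda: Lambda 14–5.
Theta–Epsilon: Theta 13–6.
Theta vs Tau: Theta wins 11–8.
Theta–Gamma: Gamma 10–9.
Alpha vs Lambda: Lambda, 14–5.
Alpha vs Epsilon: Alpha, 11–8.
Alpha vs Tau: Tau wins 15–4.
Alpha vs Gamma: Gamma, 14–5.
Lambda vs Epsilon: Lambda, 16–3.
Lambda–Tau: Tau 12–7.
Lambda vs Gamma: Lambda wins 13–6.
Epsilon–Tau: Tau 12–7.
Epsilon vs Gamma: Gamma, 11–8.
Tau vs Gamma: Tau, 13–6.
No book is unbeaten: Theta loses to Lambda; Alpha loses to Theta; Lambda loses to Tau; Epsilon loses to Theta; Tau loses to Theta; Gamma loses to Lambda. In particular Theta > Tau > Lambda > Theta is a majority cycle — no Condorcet winner exists.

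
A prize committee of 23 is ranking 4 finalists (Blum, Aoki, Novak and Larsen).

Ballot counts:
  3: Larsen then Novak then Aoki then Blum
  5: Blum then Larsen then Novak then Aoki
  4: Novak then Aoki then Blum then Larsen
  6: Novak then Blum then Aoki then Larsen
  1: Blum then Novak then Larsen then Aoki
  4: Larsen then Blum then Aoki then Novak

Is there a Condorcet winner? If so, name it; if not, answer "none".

Head-to-head results (23 jurors):
Blum vs Aoki: Blum is ranked higher on 5+6+1+4 = 16 ballots, Aoki on 7. Blum wins 16–7.
Blum vs Novak: 5+1+4 = 10 for Blum, 13 for Novak — Novak by 13–10.
Blum vs Larsen: 16 to 7, Blum.
Aoki vs Novak: Aoki is ranked higher on 4 ballots, Novak on 19. Novak wins 19–4.
Aoki vs Larsen: 4+6 = 10 for Aoki, 13 for Larsen — Larsen by 13–10.
Novak vs Larsen: Novak is ranked higher on 4+6+1 = 11 ballots, Larsen on 12. Larsen wins 12–11.
Each nominee drops at least one matchup (Blum loses to Novak; Aoki loses to Blum; Novak loses to Larsen; Larsen loses to Blum); the cycle Blum beats Larsen beats Novak beats Blum rules out a Condorcet winner.

none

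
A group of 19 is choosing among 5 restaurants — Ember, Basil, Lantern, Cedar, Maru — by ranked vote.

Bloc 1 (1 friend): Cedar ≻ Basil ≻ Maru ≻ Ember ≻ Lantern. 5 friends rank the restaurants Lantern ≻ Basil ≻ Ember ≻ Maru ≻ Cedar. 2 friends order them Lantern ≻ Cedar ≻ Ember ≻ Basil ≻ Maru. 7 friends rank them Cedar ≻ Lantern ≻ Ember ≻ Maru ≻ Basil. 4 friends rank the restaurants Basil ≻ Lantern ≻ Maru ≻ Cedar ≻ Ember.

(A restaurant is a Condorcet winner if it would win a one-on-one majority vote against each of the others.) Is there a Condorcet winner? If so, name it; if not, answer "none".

Head-to-head results (19 friends):
Ember–Basil: Basil 10–9.
Ember vs Lantern: Lantern wins 18–1.
Ember vs Cedar: Cedar, 14–5.
Ember–Maru: Ember 14–5.
Basil vs Lantern: Lantern wins 14–5.
Basil vs Cedar: Cedar, 10–9.
Basil vs Maru: Basil, 12–7.
Lantern vs Cedar: Lantern wins 11–8.
Lantern–Maru: Lantern 18–1.
Cedar vs Maru: Cedar wins 10–9.
Lantern beats each of Ember, Basil, Cedar, Maru — Lantern is the Condorcet winner.

Lantern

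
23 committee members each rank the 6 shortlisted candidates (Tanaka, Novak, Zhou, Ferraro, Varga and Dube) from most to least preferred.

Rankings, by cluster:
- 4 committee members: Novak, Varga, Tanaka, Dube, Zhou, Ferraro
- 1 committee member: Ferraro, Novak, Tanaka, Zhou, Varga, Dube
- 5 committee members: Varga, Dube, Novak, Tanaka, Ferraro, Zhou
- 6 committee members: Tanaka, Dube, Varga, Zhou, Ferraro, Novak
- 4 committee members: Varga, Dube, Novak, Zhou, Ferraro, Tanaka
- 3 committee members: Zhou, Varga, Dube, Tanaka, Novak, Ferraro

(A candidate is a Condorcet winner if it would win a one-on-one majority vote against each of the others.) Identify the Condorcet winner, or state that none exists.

Varga

Check each pair by majority over 23 ballots:
Tanaka vs Novak: Novak, 14–9.
Tanaka–Zhou: Tanaka 16–7.
Tanaka vs Ferraro: Tanaka wins 18–5.
Tanaka–Varga: Varga 16–7.
Tanaka vs Dube: Dube, 12–11.
Novak vs Zhou: Novak wins 14–9.
Novak vs Ferraro: Novak wins 16–7.
Novak vs Varga: Varga wins 18–5.
Novak–Dube: Dube 18–5.
Zhou vs Ferraro: Zhou, 17–6.
Zhou–Varga: Varga 19–4.
Zhou–Dube: Dube 19–4.
Ferraro vs Varga: Varga wins 22–1.
Ferraro vs Dube: Dube, 22–1.
Varga vs Dube: Varga, 17–6.
Varga defeats every rival head-to-head and is the Condorcet winner.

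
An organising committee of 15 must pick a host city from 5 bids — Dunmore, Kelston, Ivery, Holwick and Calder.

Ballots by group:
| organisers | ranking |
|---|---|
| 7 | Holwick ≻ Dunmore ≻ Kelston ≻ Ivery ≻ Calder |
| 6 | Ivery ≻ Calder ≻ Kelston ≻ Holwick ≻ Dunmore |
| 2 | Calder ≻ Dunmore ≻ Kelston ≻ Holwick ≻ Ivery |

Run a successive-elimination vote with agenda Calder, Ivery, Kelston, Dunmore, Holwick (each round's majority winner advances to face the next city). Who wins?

Round 1: Calder vs Ivery — 2–13, Ivery advances.
Round 2: Ivery vs Kelston — 6–9, Kelston advances.
Round 3: Kelston vs Dunmore — 6–9, Dunmore advances.
Round 4: Dunmore vs Holwick — 2–13, Holwick advances.
The agenda winner is Holwick.

Holwick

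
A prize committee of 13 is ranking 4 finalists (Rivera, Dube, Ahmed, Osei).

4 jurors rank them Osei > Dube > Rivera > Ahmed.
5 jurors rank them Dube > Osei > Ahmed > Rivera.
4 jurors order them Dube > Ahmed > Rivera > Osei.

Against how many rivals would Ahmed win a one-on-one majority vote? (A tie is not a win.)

Ahmed against each rival (13 jurors):
Ahmed vs Rivera: Ahmed, 9–4.
Ahmed vs Dube: 0 for Ahmed, 13 for Dube — Dube by 13–0.
Ahmed vs Osei: Ahmed preferred on 4 ballots; Osei wins 9–4.
Ahmed beats Rivera; loses to Dube, Osei — 1 pairwise win.

1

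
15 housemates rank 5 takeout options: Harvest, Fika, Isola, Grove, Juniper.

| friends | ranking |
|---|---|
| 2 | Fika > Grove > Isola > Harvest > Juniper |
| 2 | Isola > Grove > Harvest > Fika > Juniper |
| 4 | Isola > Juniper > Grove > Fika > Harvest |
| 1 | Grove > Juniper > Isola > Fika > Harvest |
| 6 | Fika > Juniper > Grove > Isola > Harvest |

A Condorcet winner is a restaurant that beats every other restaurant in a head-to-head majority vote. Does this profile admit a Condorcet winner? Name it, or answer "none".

Head-to-head results (15 friends):
Harvest vs Fika: 2 for Harvest, 13 for Fika — Fika by 13–2.
Harvest vs Isola: Isola wins 15–0.
Harvest vs Grove: Grove wins 15–0.
Harvest vs Juniper: 2+2 = 4 for Harvest, 11 for Juniper — Juniper by 11–4.
Fika vs Isola: Fika wins 8–7.
Fika vs Grove: Fika wins 8–7.
Fika–Juniper: Fika 10–5.
Isola–Grove: Grove 9–6.
Isola vs Juniper: Isola, 8–7.
Grove vs Juniper: 5 to 10, Juniper.
Fika defeats every rival head-to-head and is the Condorcet winner.

Fika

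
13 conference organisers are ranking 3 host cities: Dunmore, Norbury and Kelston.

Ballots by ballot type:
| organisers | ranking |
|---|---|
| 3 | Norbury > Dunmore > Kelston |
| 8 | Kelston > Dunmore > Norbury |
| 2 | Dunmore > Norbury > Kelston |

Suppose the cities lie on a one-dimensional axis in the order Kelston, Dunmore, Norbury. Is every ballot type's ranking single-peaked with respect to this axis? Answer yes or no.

yes

Axis positions: Kelston=1, Dunmore=2, Norbury=3.
Ballot type 1 (peak Norbury at position 3): ranking walks positions 3-2-1, expanding outward from the peak — single-peaked.
Ballot type 2 (peak Kelston at position 1): ranking walks positions 1-2-3, expanding outward from the peak — single-peaked.
Ballot type 3 (peak Dunmore at position 2): ranking walks positions 2-3-1, expanding outward from the peak — single-peaked.
Every ranking is single-peaked on this axis.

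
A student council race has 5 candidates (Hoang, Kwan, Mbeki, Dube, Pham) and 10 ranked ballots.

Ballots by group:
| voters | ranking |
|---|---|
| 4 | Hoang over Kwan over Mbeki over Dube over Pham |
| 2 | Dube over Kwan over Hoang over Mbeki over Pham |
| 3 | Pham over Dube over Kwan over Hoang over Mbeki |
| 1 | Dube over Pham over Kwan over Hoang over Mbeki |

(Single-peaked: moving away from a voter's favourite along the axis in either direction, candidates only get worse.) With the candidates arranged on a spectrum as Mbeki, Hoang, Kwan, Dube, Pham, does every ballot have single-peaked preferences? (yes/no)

yes

Axis positions: Mbeki=1, Hoang=2, Kwan=3, Dube=4, Pham=5.
Group 1 (peak Hoang at position 2): ranking walks positions 2-3-1-4-5, expanding outward from the peak — single-peaked.
Group 2 (peak Dube at position 4): ranking walks positions 4-3-2-1-5, expanding outward from the peak — single-peaked.
Group 3 (peak Pham at position 5): ranking walks positions 5-4-3-2-1, expanding outward from the peak — single-peaked.
Group 4 (peak Dube at position 4): ranking walks positions 4-5-3-2-1, expanding outward from the peak — single-peaked.
Every ranking is single-peaked on this axis.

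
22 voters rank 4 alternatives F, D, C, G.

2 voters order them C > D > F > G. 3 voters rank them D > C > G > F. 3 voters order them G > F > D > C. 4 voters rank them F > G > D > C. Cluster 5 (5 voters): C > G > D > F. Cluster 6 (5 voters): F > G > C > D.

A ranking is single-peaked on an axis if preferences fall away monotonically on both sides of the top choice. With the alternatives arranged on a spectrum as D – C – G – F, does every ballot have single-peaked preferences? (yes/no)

Axis positions: D=1, C=2, G=3, F=4.
Cluster 1: ranking walks positions 2-1-4-3; F is ranked above G even though G lies between F and the peak C on the axis — preferences dip and rise again. Not single-peaked.
Cluster 2 (peak D at position 1): ranking walks positions 1-2-3-4, expanding outward from the peak — single-peaked.
Cluster 3: ranking walks positions 3-4-1-2; D is ranked above C even though C lies between D and the peak G on the axis — preferences dip and rise again. Not single-peaked.
Cluster 4: ranking walks positions 4-3-1-2; D is ranked above C even though C lies between D and the peak F on the axis — preferences dip and rise again. Not single-peaked.
Cluster 5 (peak C at position 2): ranking walks positions 2-3-1-4, expanding outward from the peak — single-peaked.
Cluster 6 (peak F at position 4): ranking walks positions 4-3-2-1, expanding outward from the peak — single-peaked.
Cluster 1 violates single-peakedness, so the profile is not single-peaked on this axis.

no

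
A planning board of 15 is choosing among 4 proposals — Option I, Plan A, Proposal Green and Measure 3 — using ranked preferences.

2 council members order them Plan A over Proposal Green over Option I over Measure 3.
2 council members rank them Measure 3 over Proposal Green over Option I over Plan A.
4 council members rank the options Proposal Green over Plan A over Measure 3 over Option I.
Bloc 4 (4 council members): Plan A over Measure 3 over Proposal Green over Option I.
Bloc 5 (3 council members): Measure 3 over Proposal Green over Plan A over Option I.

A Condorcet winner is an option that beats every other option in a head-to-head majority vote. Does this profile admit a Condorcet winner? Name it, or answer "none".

Pairwise majorities:
Option I vs Plan A: Option I is ranked higher on 2 ballots, Plan A on 13. Plan A wins 13–2.
Option I vs Proposal Green: Option I is ranked higher on 0 ballots, Proposal Green on 15. Proposal Green wins 15–0.
Option I vs Measure 3: 2 for Option I, 13 for Measure 3 — Measure 3 by 13–2.
Plan A vs Proposal Green: 2+4 = 6 for Plan A, 9 for Proposal Green — Proposal Green by 9–6.
Plan A vs Measure 3: Plan A is ranked higher on 2+4+4 = 10 ballots, Measure 3 on 5. Plan A wins 10–5.
Proposal Green vs Measure 3: Proposal Green preferred on 2+4 = 6 ballots; Measure 3 wins 9–6.
Each option drops at least one matchup (Option I loses to Plan A; Plan A loses to Proposal Green; Proposal Green loses to Measure 3; Measure 3 loses to Plan A); the cycle Plan A beats Measure 3 beats Proposal Green beats Plan A rules out a Condorcet winner.

none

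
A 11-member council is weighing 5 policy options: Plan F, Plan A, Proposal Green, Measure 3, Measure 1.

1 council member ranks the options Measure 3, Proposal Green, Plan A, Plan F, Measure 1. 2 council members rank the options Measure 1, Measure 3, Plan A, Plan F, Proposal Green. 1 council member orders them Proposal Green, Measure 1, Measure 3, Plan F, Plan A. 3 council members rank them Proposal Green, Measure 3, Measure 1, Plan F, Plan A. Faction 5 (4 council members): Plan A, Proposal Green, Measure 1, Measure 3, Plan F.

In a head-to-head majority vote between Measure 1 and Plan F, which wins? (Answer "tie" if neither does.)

Measure 1

Ballots ranking Measure 1 above Plan F: 2 + 1 + 3 + 4 = 10.
Ballots ranking Plan F above Measure 1: 11 − 10 = 1.
Measure 1 wins the head-to-head 10–1.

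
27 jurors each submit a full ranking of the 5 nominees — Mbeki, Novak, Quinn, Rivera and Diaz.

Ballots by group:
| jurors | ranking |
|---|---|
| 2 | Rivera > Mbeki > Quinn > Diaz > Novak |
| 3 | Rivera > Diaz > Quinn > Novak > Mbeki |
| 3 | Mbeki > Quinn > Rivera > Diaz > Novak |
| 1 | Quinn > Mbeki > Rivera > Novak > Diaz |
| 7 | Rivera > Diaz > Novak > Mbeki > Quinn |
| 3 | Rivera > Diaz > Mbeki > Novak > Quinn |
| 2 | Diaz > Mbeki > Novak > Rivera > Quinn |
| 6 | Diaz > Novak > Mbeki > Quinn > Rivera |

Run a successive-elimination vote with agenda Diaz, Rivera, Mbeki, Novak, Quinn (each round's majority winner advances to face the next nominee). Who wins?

Round 1: Diaz vs Rivera — 8–19, Rivera advances.
Round 2: Rivera vs Mbeki — 15–12, Rivera advances.
Round 3: Rivera vs Novak — 19–8, Rivera advances.
Round 4: Rivera vs Quinn — 17–10, Rivera advances.
The agenda winner is Rivera.

Rivera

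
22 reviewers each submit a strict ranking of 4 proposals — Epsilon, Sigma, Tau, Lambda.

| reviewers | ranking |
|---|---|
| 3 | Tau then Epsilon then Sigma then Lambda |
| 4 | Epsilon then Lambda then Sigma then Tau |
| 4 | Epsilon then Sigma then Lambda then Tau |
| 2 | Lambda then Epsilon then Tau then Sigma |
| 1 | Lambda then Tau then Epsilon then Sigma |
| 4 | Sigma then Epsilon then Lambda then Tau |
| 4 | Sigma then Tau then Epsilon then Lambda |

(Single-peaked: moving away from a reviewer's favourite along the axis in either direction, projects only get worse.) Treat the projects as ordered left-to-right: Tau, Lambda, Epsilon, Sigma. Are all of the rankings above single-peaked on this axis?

Axis positions: Tau=1, Lambda=2, Epsilon=3, Sigma=4.
Cluster 1: ranking walks positions 1-3-4-2; Epsilon is ranked above Lambda even though Lambda lies between Epsilon and the peak Tau on the axis — preferences dip and rise again. Not single-peaked.
Cluster 2 (peak Epsilon at position 3): ranking walks positions 3-2-4-1, expanding outward from the peak — single-peaked.
Cluster 3 (peak Epsilon at position 3): ranking walks positions 3-4-2-1, expanding outward from the peak — single-peaked.
Cluster 4 (peak Lambda at position 2): ranking walks positions 2-3-1-4, expanding outward from the peak — single-peaked.
Cluster 5 (peak Lambda at position 2): ranking walks positions 2-1-3-4, expanding outward from the peak — single-peaked.
Cluster 6 (peak Sigma at position 4): ranking walks positions 4-3-2-1, expanding outward from the peak — single-peaked.
Cluster 7: ranking walks positions 4-1-3-2; Tau is ranked above Epsilon even though Epsilon lies between Tau and the peak Sigma on the axis — preferences dip and rise again. Not single-peaked.
Cluster 1 violates single-peakedness, so the profile is not single-peaked on this axis.

no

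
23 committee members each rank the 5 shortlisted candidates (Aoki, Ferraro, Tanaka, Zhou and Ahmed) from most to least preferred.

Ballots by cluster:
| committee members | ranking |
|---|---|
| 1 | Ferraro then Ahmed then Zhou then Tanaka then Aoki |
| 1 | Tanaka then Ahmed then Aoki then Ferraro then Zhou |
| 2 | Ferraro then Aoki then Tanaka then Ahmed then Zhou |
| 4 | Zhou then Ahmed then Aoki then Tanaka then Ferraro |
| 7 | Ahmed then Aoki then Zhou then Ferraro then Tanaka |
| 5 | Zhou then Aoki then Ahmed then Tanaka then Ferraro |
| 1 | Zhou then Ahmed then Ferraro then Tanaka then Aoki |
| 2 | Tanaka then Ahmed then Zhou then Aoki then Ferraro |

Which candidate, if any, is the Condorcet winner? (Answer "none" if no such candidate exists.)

Pairwise majorities:
Aoki vs Ferraro: 1+4+7+5+2 = 19 for Aoki, 4 for Ferraro — Aoki by 19–4.
Aoki–Tanaka: Aoki 18–5.
Aoki vs Zhou: Aoki preferred on 1+2+7 = 10 ballots; Zhou wins 13–10.
Aoki vs Ahmed: Aoki preferred on 2+5 = 7 ballots; Ahmed wins 16–7.
Ferraro vs Tanaka: Tanaka wins 12–11.
Ferraro vs Zhou: Zhou, 19–4.
Ferraro vs Ahmed: Ferraro preferred on 1+2 = 3 ballots; Ahmed wins 20–3.
Tanaka vs Zhou: Zhou wins 18–5.
Tanaka vs Ahmed: Ahmed wins 18–5.
Zhou vs Ahmed: Zhou preferred on 4+5+1 = 10 ballots; Ahmed wins 13–10.
Ahmed defeats every rival head-to-head and is the Condorcet winner.

Ahmed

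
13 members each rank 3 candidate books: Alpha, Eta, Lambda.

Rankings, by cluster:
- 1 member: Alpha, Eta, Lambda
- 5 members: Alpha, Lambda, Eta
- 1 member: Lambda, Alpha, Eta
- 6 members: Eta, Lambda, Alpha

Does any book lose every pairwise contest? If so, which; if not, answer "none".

Head-to-head results (13 members):
Alpha vs Eta: Alpha, 7–6.
Alpha vs Lambda: Lambda wins 7–6.
Eta vs Lambda: Eta wins 7–6.
Each book has at least one pairwise win (Alpha beats Eta; Eta beats Lambda; Lambda beats Alpha) — no Condorcet loser.

none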